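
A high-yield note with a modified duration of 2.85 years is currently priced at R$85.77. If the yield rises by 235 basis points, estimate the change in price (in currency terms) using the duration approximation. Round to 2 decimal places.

Duration approximation: ΔP/P ≈ -D_mod · Δy = -2.85 × (+0.0235) = -0.066975.
ΔP ≈ 85.77 × (-0.066975) = -5.74444575.

-R$5.74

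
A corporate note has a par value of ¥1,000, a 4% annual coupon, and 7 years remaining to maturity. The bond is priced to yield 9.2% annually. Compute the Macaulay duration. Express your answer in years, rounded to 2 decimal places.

Periodic yield y = 0.092. Discount each cash flow and weight by its year:
  t   CF        PV=CF/(1+0.092)^t    t·PV
  1        40.00        36.6300        36.6300
  2        40.00        33.5440        67.0880
  3        40.00        30.7179        92.1538
  4        40.00        28.1300       112.5199
  5        40.00        25.7601       128.8003
  6        40.00        23.5898       141.5388
  7     1,040.00       561.6618     3,931.6324
  Σ                    740.0336     4,510.3633
Price P = Σ PV = 740.0336.
Macaulay duration = Σ(t·PV) / P = 4,510.3633 / 740.0336 = 6.09481 years.

6.09 years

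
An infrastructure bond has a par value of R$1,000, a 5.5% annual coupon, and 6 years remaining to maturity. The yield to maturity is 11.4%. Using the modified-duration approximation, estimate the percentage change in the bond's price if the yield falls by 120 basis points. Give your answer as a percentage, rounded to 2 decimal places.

+5.54%

Periodic yield y = 0.114. Modified duration first:
  t   CF        PV=CF/(1+0.114)^t    t·PV
  1        55.00        49.3716        49.3716
  2        55.00        44.3192        88.6385
  3        55.00        39.7839       119.3516
  4        55.00        35.7126       142.8506
  5        55.00        32.0580       160.2901
  6     1,055.00       552.0028     3,312.0171
  Σ                    753.2483     3,872.5195
P = 753.2483; D_Mac = 5.14109 yrs; D_mod = 5.14109/(1+0.114) = 4.61498 yrs.
ΔP/P ≈ -D_mod · Δy = -4.61498 × (-0.012) = +0.055380 = +5.5380%.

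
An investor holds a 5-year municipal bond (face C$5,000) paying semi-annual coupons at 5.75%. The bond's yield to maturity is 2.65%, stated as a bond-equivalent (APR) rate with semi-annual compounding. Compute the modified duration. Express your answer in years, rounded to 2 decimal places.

4.40 years

Periodic yield y = 0.01325. First find Macaulay duration:
  t   CF        PV=CF/(1+0.01325)^t    t·PV
  1       143.75       141.8702       141.8702
  2       143.75       140.0150       280.0300
  3       143.75       138.1841       414.5522
  4       143.75       136.3771       545.5083
  5       143.75       134.5937       672.9686
  6       143.75       132.8337       797.0020
  7       143.75       131.0966       917.6765
  8       143.75       129.3823     1,035.0586
  9       143.75       127.6904     1,149.2138
  10    5,143.75     4,509.3478    45,093.4775
  Σ                  5,721.3909    51,047.3579
P = 5,721.3909; Macaulay duration = 51,047.3579 / 5,721.3909 = 8.92219 half-year periods = 4.46110 years.
Modified duration = D_Mac / (1 + y) = 4.46110 / 1.01325 = 4.40276 years.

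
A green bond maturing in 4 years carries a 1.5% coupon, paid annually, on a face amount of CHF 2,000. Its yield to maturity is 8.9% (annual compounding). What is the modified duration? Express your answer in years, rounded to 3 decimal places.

Periodic yield y = 0.089. First find Macaulay duration:
  t   CF        PV=CF/(1+0.089)^t    t·PV
  1        30.00        27.5482        27.5482
  2        30.00        25.2968        50.5936
  3        30.00        23.2294        69.6881
  4     2,030.00     1,443.3927     5,773.5710
  Σ                  1,519.4671     5,921.4009
P = 1,519.4671; Macaulay duration = 5,921.4009 / 1,519.4671 = 3.89702 years.
Modified duration = D_Mac / (1 + y) = 3.89702 / 1.089 = 3.57854 years.

3.579 years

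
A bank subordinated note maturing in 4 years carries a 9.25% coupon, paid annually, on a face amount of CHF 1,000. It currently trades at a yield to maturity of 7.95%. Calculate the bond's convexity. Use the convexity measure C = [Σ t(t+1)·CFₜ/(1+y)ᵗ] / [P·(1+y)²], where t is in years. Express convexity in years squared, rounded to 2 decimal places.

14.50

With y = 0.0795:
  t   CF        PV=CF/(1+0.0795)^t    t·PV        t(t+1)·PV
  1        92.50        85.6878        85.6878         171.3756
  2        92.50        79.3773       158.7546         476.2639
  3        92.50        73.5316       220.5947         882.3787
  4     1,092.50       804.5089     3,218.0356      16,090.1782
  Σ                  1,043.1056     3,683.0728      17,620.1965
P = 1,043.1056.
Convexity = Σ t(t+1)·PV / [P·(1+y)²] = 17,620.1965 / (1,043.1056 × 1.165320) = 14.49563.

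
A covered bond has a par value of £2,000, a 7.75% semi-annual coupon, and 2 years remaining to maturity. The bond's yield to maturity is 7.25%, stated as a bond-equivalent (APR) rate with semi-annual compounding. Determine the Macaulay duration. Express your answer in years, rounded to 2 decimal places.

Periodic yield y = 0.03625. Discount each cash flow and weight by its period:
  t   CF        PV=CF/(1+0.03625)^t    t·PV
  1        77.50        74.7889        74.7889
  2        77.50        72.1726       144.3453
  3        77.50        69.6479       208.9437
  4     2,077.50     1,801.7016     7,206.8063
  Σ                  2,018.3110     7,634.8842
Price P = Σ PV = 2,018.3110.
Macaulay duration = Σ(t·PV) / P = 7,634.8842 / 2,018.3110 = 3.78281 half-year periods.
In years: 3.78281 / 2 = 1.89140 years.

1.89 years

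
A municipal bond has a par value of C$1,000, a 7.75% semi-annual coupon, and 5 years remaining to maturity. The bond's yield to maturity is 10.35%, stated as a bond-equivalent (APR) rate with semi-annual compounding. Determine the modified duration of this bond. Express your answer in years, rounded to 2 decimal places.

3.98 years

Periodic yield y = 0.05175. First find Macaulay duration:
  t   CF        PV=CF/(1+0.05175)^t    t·PV
  1        38.75        36.8434        36.8434
  2        38.75        35.0305        70.0611
  3        38.75        33.3069        99.9207
  4        38.75        31.6681       126.6723
  5        38.75        30.1099       150.5494
  6        38.75        28.6284       171.7702
  7        38.75        27.2197       190.5382
  8        38.75        25.8804       207.0435
  9        38.75        24.6070       221.4632
  10    1,038.75       627.1708     6,271.7080
  Σ                    900.4651     7,546.5699
P = 900.4651; Macaulay duration = 7,546.5699 / 900.4651 = 8.38075 half-year periods = 4.19037 years.
Modified duration = D_Mac / (1 + y) = 4.19037 / 1.05175 = 3.98419 years.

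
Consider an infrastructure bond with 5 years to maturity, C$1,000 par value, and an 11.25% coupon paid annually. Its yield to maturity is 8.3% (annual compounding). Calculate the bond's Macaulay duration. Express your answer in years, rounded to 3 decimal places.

Periodic yield y = 0.083. Discount each cash flow and weight by its year:
  t   CF        PV=CF/(1+0.083)^t    t·PV
  1       112.50       103.8781       103.8781
  2       112.50        95.9170       191.8340
  3       112.50        88.5660       265.6981
  4       112.50        81.7784       327.1137
  5     1,112.50       746.7199     3,733.5996
  Σ                  1,116.8595     4,622.1235
Price P = Σ PV = 1,116.8595.
Macaulay duration = Σ(t·PV) / P = 4,622.1235 / 1,116.8595 = 4.13850 years.

4.139 years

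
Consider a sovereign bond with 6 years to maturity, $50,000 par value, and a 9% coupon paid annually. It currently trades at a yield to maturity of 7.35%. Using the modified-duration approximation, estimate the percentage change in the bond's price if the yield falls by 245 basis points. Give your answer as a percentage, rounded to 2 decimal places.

+11.26%

Periodic yield y = 0.0735. Modified duration first:
  t   CF        PV=CF/(1+0.0735)^t    t·PV
  1     4,500.00     4,191.8957     4,191.8957
  2     4,500.00     3,904.8865     7,809.7730
  3     4,500.00     3,637.5282    10,912.5846
  4     4,500.00     3,388.4753    13,553.9010
  5     4,500.00     3,156.4744    15,782.3719
  6    54,500.00    35,611.0033   213,666.0198
  Σ                 53,890.2633   265,916.5460
P = 53,890.2633; D_Mac = 4.93441 yrs; D_mod = 4.93441/(1+0.0735) = 4.59656 yrs.
ΔP/P ≈ -D_mod · Δy = -4.59656 × (-0.0245) = +0.112616 = +11.2616%.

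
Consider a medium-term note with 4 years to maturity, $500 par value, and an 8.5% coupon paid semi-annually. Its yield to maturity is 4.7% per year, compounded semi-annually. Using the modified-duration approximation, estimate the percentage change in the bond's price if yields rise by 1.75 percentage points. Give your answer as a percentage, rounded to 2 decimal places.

-6.00%

Periodic yield y = 0.0235. Modified duration first:
  t   CF        PV=CF/(1+0.0235)^t    t·PV
  1        21.25        20.7621        20.7621
  2        21.25        20.2854        40.5708
  3        21.25        19.8196        59.4589
  4        21.25        19.3646        77.4582
  5        21.25        18.9199        94.5997
  6        21.25        18.4855       110.9132
  7        21.25        18.0611       126.4276
  8       521.25       432.8559     3,462.8468
  Σ                    568.5541     3,993.0373
P = 568.5541; D_Mac = 7.02314 half-year periods = 3.51157 yrs; D_mod = 3.51157/(1+0.0235) = 3.43094 yrs.
ΔP/P ≈ -D_mod · Δy = -3.43094 × (+0.0175) = -0.060042 = -6.0042%.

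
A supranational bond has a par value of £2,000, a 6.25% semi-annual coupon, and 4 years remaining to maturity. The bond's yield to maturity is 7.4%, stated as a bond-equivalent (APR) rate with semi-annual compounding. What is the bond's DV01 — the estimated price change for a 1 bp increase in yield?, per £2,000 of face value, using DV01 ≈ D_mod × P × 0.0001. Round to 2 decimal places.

£0.67

Periodic yield y = 0.037.
  t   CF        PV=CF/(1+0.037)^t    t·PV
  1        62.50        60.2700        60.2700
  2        62.50        58.1196       116.2392
  3        62.50        56.0459       168.1377
  4        62.50        54.0462       216.1847
  5        62.50        52.1178       260.5891
  6        62.50        50.2583       301.5496
  7        62.50        48.4651       339.2554
  8     2,062.50     1,542.2824    12,338.2593
  Σ                  1,921.6052    13,800.4849
P = 1,921.6052; D_Mac = 7.18175 half-year periods = 3.59087 yrs; D_mod = 3.46275 yrs.
DV01 ≈ 3.46275 × 1,921.6052 × 0.0001 = 0.665404.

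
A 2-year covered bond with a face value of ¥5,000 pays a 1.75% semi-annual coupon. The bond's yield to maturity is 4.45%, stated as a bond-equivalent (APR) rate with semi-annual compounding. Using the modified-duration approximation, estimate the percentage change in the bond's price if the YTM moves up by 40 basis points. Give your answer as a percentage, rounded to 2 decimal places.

Periodic yield y = 0.02225. Modified duration first:
  t   CF        PV=CF/(1+0.02225)^t    t·PV
  1        43.75        42.7978        42.7978
  2        43.75        41.8662        83.7325
  3        43.75        40.9550       122.8649
  4     5,043.75     4,618.7566    18,475.0264
  Σ                  4,744.3755    18,724.4215
P = 4,744.3755; D_Mac = 3.94666 half-year periods = 1.97333 yrs; D_mod = 1.97333/(1+0.02225) = 1.93038 yrs.
ΔP/P ≈ -D_mod · Δy = -1.93038 × (+0.004) = -0.007722 = -0.7722%.

-0.77%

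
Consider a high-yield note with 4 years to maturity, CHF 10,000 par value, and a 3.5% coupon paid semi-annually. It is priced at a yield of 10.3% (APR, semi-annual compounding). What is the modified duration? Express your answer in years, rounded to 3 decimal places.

3.547 years

Periodic yield y = 0.0515. First find Macaulay duration:
  t   CF        PV=CF/(1+0.0515)^t    t·PV
  1       175.00       166.4289       166.4289
  2       175.00       158.2776       316.5552
  3       175.00       150.5255       451.5766
  4       175.00       143.1532       572.6126
  5       175.00       136.1419       680.7093
  6       175.00       129.4739       776.8437
  7       175.00       123.1326       861.9283
  8    10,175.00     6,808.6373    54,469.0987
  Σ                  7,815.7710    58,295.7534
P = 7,815.7710; Macaulay duration = 58,295.7534 / 7,815.7710 = 7.45873 half-year periods = 3.72937 years.
Modified duration = D_Mac / (1 + y) = 3.72937 / 1.0515 = 3.54671 years.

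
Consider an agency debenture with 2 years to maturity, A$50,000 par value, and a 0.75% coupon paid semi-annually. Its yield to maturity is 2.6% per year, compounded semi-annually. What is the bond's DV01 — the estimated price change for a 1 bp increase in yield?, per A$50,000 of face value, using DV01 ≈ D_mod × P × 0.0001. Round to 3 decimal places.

A$9.464

Periodic yield y = 0.013.
  t   CF        PV=CF/(1+0.013)^t    t·PV
  1       187.50       185.0938       185.0938
  2       187.50       182.7184       365.4369
  3       187.50       180.3736       541.1208
  4    50,187.50    47,660.4108   190,641.6431
  Σ                 48,208.5966   191,733.2945
P = 48,208.5966; D_Mac = 3.97716 half-year periods = 1.98858 yrs; D_mod = 1.96306 yrs.
DV01 ≈ 1.96306 × 48,208.5966 × 0.0001 = 9.463637.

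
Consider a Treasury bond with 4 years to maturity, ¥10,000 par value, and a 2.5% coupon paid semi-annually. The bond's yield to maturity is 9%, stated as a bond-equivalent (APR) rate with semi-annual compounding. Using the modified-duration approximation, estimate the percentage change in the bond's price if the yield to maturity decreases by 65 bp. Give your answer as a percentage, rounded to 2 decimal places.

Periodic yield y = 0.045. Modified duration first:
  t   CF        PV=CF/(1+0.045)^t    t·PV
  1       125.00       119.6172       119.6172
  2       125.00       114.4662       228.9325
  3       125.00       109.5371       328.6112
  4       125.00       104.8202       419.2807
  5       125.00       100.3064       501.5319
  6       125.00        95.9870       575.9218
  7       125.00        91.8536       642.9749
  8    10,125.00     7,119.7494    56,957.9953
  Σ                  7,856.3370    59,774.8655
P = 7,856.3370; D_Mac = 7.60849 half-year periods = 3.80425 yrs; D_mod = 3.80425/(1+0.045) = 3.64043 yrs.
ΔP/P ≈ -D_mod · Δy = -3.64043 × (-0.0065) = +0.023663 = +2.3663%.

+2.37%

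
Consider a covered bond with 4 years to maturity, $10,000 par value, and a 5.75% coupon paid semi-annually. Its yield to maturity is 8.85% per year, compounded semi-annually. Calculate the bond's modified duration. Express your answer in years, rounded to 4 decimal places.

3.4523 years

Periodic yield y = 0.04425. First find Macaulay duration:
  t   CF        PV=CF/(1+0.04425)^t    t·PV
  1       287.50       275.3172       275.3172
  2       287.50       263.6507       527.3013
  3       287.50       252.4785       757.4355
  4       287.50       241.7797       967.1190
  5       287.50       231.5343     1,157.6717
  6       287.50       221.7231     1,330.3386
  7       287.50       212.3276     1,486.2932
  8    10,287.50     7,275.6865    58,205.4919
  Σ                  8,974.4977    64,706.9685
P = 8,974.4977; Macaulay duration = 64,706.9685 / 8,974.4977 = 7.21009 half-year periods = 3.60505 years.
Modified duration = D_Mac / (1 + y) = 3.60505 / 1.04425 = 3.45228 years.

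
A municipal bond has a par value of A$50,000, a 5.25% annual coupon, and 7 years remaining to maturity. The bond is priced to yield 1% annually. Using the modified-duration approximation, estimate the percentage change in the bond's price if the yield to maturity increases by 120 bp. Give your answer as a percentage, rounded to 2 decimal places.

Periodic yield y = 0.01. Modified duration first:
  t   CF        PV=CF/(1+0.01)^t    t·PV
  1     2,625.00     2,599.0099     2,599.0099
  2     2,625.00     2,573.2771     5,146.5543
  3     2,625.00     2,547.7991     7,643.3974
  4     2,625.00     2,522.5734    10,090.2936
  5     2,625.00     2,497.5974    12,487.9871
  6     2,625.00     2,472.8687    14,837.2125
  7    52,625.00    49,084.2876   343,590.0134
  Σ                 64,297.4134   396,394.4682
P = 64,297.4134; D_Mac = 6.16501 yrs; D_mod = 6.16501/(1+0.01) = 6.10397 yrs.
ΔP/P ≈ -D_mod · Δy = -6.10397 × (+0.012) = -0.073248 = -7.3248%.

-7.32%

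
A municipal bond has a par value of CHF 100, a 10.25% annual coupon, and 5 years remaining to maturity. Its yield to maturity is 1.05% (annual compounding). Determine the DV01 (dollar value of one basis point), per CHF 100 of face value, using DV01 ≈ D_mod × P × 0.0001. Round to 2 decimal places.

Periodic yield y = 0.0105.
  t   CF        PV=CF/(1+0.0105)^t    t·PV
  1        10.25        10.1435        10.1435
  2        10.25        10.0381        20.0762
  3        10.25         9.9338        29.8014
  4        10.25         9.8306        39.3223
  5       110.25       104.6398       523.1991
  Σ                    144.5858       622.5424
P = 144.5858; D_Mac = 4.30570 yrs; D_mod = 4.26096 yrs.
DV01 ≈ 4.26096 × 144.5858 × 0.0001 = 0.061607.

CHF 0.06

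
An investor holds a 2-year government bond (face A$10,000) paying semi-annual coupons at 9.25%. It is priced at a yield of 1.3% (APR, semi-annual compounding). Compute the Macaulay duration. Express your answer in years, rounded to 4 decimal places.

Periodic yield y = 0.0065. Discount each cash flow and weight by its period:
  t   CF        PV=CF/(1+0.0065)^t    t·PV
  1       462.50       459.5132       459.5132
  2       462.50       456.5456       913.0912
  3       462.50       453.5972     1,360.7917
  4    10,462.50    10,194.8386    40,779.3544
  Σ                 11,564.4946    43,512.7505
Price P = Σ PV = 11,564.4946.
Macaulay duration = Σ(t·PV) / P = 43,512.7505 / 11,564.4946 = 3.76262 half-year periods.
In years: 3.76262 / 2 = 1.88131 years.

1.8813 years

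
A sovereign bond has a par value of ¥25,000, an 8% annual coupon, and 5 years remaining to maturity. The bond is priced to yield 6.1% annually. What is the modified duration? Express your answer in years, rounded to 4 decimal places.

Periodic yield y = 0.061. First find Macaulay duration:
  t   CF        PV=CF/(1+0.061)^t    t·PV
  1     2,000.00     1,885.0141     1,885.0141
  2     2,000.00     1,776.6391     3,553.2783
  3     2,000.00     1,674.4950     5,023.4849
  4     2,000.00     1,578.2233     6,312.8933
  5    27,000.00    20,081.0698   100,405.3488
  Σ                 26,995.4413   117,180.0194
P = 26,995.4413; Macaulay duration = 117,180.0194 / 26,995.4413 = 4.34073 years.
Modified duration = D_Mac / (1 + y) = 4.34073 / 1.061 = 4.09117 years.

4.0912 years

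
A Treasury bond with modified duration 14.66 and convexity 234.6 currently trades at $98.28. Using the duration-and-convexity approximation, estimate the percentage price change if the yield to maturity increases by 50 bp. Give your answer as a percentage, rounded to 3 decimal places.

Duration effect: -D_mod·Δy = -14.66 × (+0.005) = -0.073300
Convexity effect: ½·C·(Δy)² = 0.5 × 234.6 × (0.005)² = +0.0029325
ΔP/P ≈ -0.073300 + 0.0029325 = -0.0703675
= -7.03675%.

-7.037%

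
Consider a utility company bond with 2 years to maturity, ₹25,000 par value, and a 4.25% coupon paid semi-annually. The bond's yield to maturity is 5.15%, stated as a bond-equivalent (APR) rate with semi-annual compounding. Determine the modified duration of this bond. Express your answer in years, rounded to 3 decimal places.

1.889 years

Periodic yield y = 0.02575. First find Macaulay duration:
  t   CF        PV=CF/(1+0.02575)^t    t·PV
  1       531.25       517.9137       517.9137
  2       531.25       504.9122     1,009.8245
  3       531.25       492.2371     1,476.7114
  4    25,531.25    23,062.4783    92,249.9134
  Σ                 24,577.5414    95,254.3629
P = 24,577.5414; Macaulay duration = 95,254.3629 / 24,577.5414 = 3.87567 half-year periods = 1.93783 years.
Modified duration = D_Mac / (1 + y) = 1.93783 / 1.02575 = 1.88919 years.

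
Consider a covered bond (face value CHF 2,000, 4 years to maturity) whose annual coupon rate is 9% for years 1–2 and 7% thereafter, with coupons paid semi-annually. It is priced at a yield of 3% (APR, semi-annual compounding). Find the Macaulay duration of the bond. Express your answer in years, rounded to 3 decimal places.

3.516 years

Periodic yield y = 0.015. Discount each cash flow and weight by its period:
  t   CF        PV=CF/(1+0.015)^t    t·PV
  1        90.00        88.6700        88.6700
  2        90.00        87.3596       174.7191
  3        90.00        86.0685       258.2056
  4        90.00        84.7966       339.1863
  5        70.00        64.9782       324.8911
  6        70.00        64.0180       384.1077
  7        70.00        63.0719       441.5031
  8     2,070.00     1,837.5620    14,700.4962
  Σ                  2,376.5247    16,711.7791
Price P = Σ PV = 2,376.5247.
Macaulay duration = Σ(t·PV) / P = 16,711.7791 / 2,376.5247 = 7.03202 half-year periods.
In years: 7.03202 / 2 = 3.51601 years.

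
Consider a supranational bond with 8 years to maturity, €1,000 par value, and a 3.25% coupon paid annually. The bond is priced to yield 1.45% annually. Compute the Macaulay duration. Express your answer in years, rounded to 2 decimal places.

Periodic yield y = 0.0145. Discount each cash flow and weight by its year:
  t   CF        PV=CF/(1+0.0145)^t    t·PV
  1        32.50        32.0355        32.0355
  2        32.50        31.5776        63.1552
  3        32.50        31.1263        93.3788
  4        32.50        30.6814       122.7256
  5        32.50        30.2429       151.2144
  6        32.50        29.8106       178.8637
  7        32.50        29.3845       205.6918
  8     1,032.50       920.1818     7,361.4546
  Σ                  1,135.0406     8,208.5197
Price P = Σ PV = 1,135.0406.
Macaulay duration = Σ(t·PV) / P = 8,208.5197 / 1,135.0406 = 7.23192 years.

7.23 years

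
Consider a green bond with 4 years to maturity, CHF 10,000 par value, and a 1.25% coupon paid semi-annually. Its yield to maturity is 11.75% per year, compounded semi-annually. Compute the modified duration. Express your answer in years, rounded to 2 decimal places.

Periodic yield y = 0.05875. First find Macaulay duration:
  t   CF        PV=CF/(1+0.05875)^t    t·PV
  1        62.50        59.0319        59.0319
  2        62.50        55.7562       111.5124
  3        62.50        52.6623       157.9869
  4        62.50        49.7401       198.9602
  5        62.50        46.9800       234.8999
  6        62.50        44.3731       266.2384
  7        62.50        41.9108       293.3757
  8    10,062.50     6,373.2141    50,985.7126
  Σ                  6,723.6684    52,307.7180
P = 6,723.6684; Macaulay duration = 52,307.7180 / 6,723.6684 = 7.77964 half-year periods = 3.88982 years.
Modified duration = D_Mac / (1 + y) = 3.88982 / 1.05875 = 3.67397 years.

3.67 years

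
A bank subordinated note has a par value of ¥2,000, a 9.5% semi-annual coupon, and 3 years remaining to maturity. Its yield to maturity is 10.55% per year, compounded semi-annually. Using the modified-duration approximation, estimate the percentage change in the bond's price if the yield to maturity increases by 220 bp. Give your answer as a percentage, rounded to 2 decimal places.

Periodic yield y = 0.05275. Modified duration first:
  t   CF        PV=CF/(1+0.05275)^t    t·PV
  1        95.00        90.2398        90.2398
  2        95.00        85.7182       171.4364
  3        95.00        81.4231       244.2694
  4        95.00        77.3433       309.3731
  5        95.00        73.4679       367.3393
  6     2,095.00     1,538.9784     9,233.8704
  Σ                  1,947.1707    10,416.5286
P = 1,947.1707; D_Mac = 5.34957 half-year periods = 2.67479 yrs; D_mod = 2.67479/(1+0.05275) = 2.54076 yrs.
ΔP/P ≈ -D_mod · Δy = -2.54076 × (+0.022) = -0.055897 = -5.5897%.

-5.59%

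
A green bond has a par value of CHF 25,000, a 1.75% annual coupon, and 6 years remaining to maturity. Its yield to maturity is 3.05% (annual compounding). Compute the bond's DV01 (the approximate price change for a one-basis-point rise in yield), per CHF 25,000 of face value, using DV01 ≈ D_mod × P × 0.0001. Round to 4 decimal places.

CHF 12.9385

Periodic yield y = 0.0305.
  t   CF        PV=CF/(1+0.0305)^t    t·PV
  1       437.50       424.5512       424.5512
  2       437.50       411.9856       823.9713
  3       437.50       399.7920     1,199.3759
  4       437.50       387.9592     1,551.8369
  5       437.50       376.4767     1,882.3834
  6    25,437.50    21,241.5620   127,449.3721
  Σ                 23,242.3267   133,331.4907
P = 23,242.3267; D_Mac = 5.73658 yrs; D_mod = 5.56679 yrs.
DV01 ≈ 5.56679 × 23,242.3267 × 0.0001 = 12.938524.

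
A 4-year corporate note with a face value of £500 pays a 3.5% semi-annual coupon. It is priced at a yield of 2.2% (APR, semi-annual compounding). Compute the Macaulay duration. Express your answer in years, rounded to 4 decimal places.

Periodic yield y = 0.011. Discount each cash flow and weight by its period:
  t   CF        PV=CF/(1+0.011)^t    t·PV
  1         8.75         8.6548         8.6548
  2         8.75         8.5606        17.1213
  3         8.75         8.4675        25.4025
  4         8.75         8.3754        33.5014
  5         8.75         8.2842        41.4212
  6         8.75         8.1941        49.1646
  7         8.75         8.1049        56.7346
  8       508.75       466.1173     3,728.9380
  Σ                    524.7588     3,960.9383
Price P = Σ PV = 524.7588.
Macaulay duration = Σ(t·PV) / P = 3,960.9383 / 524.7588 = 7.54811 half-year periods.
In years: 7.54811 / 2 = 3.77406 years.

3.7741 years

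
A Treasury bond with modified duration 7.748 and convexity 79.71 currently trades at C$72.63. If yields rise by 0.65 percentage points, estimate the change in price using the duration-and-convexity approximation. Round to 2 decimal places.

-C$3.54

Duration effect: -D_mod·Δy = -7.748 × (+0.0065) = -0.050362
Convexity effect: ½·C·(Δy)² = 0.5 × 79.71 × (0.0065)² = +0.00168387375
ΔP/P ≈ -0.050362 + 0.00168387375 = -0.04867812625
ΔP ≈ 72.63 × (-0.04867812625) = -3.5354923095375.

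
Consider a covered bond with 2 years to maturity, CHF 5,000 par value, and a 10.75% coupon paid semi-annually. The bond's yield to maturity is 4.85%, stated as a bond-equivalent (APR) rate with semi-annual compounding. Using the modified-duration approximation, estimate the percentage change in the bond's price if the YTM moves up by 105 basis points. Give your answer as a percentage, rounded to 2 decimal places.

-1.91%

Periodic yield y = 0.02425. Modified duration first:
  t   CF        PV=CF/(1+0.02425)^t    t·PV
  1       268.75       262.3871       262.3871
  2       268.75       256.1749       512.3497
  3       268.75       250.1097       750.3291
  4     5,268.75     4,787.2235    19,148.8939
  Σ                  5,555.8952    20,673.9599
P = 5,555.8952; D_Mac = 3.72109 half-year periods = 1.86054 yrs; D_mod = 1.86054/(1+0.02425) = 1.81649 yrs.
ΔP/P ≈ -D_mod · Δy = -1.81649 × (+0.0105) = -0.019073 = -1.9073%.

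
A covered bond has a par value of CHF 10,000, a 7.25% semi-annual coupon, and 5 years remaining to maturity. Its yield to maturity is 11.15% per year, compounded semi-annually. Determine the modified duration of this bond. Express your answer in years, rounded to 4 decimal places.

Periodic yield y = 0.05575. First find Macaulay duration:
  t   CF        PV=CF/(1+0.05575)^t    t·PV
  1       362.50       343.3578       343.3578
  2       362.50       325.2264       650.4529
  3       362.50       308.0525       924.1575
  4       362.50       291.7855     1,167.1419
  5       362.50       276.3774     1,381.8871
  6       362.50       261.7830     1,570.6981
  7       362.50       247.9593     1,735.7150
  8       362.50       234.8655     1,878.9243
  9       362.50       222.4632     2,002.1689
  10   10,362.50     6,023.5656    60,235.6557
  Σ                  8,535.4362    71,890.1592
P = 8,535.4362; Macaulay duration = 71,890.1592 / 8,535.4362 = 8.42255 half-year periods = 4.21128 years.
Modified duration = D_Mac / (1 + y) = 4.21128 / 1.05575 = 3.98890 years.

3.9889 years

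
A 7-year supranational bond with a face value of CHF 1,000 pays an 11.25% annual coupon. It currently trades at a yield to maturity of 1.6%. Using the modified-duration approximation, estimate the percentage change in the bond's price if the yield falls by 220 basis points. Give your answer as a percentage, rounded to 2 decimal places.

Periodic yield y = 0.016. Modified duration first:
  t   CF        PV=CF/(1+0.016)^t    t·PV
  1       112.50       110.7283       110.7283
  2       112.50       108.9846       217.9692
  3       112.50       107.2683       321.8049
  4       112.50       105.5790       422.3161
  5       112.50       103.9164       519.5819
  6       112.50       102.2799       613.6794
  7     1,112.50       995.5064     6,968.5449
  Σ                  1,634.2630     9,174.6247
P = 1,634.2630; D_Mac = 5.61392 yrs; D_mod = 5.61392/(1+0.016) = 5.52551 yrs.
ΔP/P ≈ -D_mod · Δy = -5.52551 × (-0.022) = +0.121561 = +12.1561%.

+12.16%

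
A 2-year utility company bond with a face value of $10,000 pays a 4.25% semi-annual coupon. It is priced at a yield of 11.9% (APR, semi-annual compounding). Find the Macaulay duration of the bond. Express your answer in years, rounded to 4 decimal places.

1.9332 years

Periodic yield y = 0.0595. Discount each cash flow and weight by its period:
  t   CF        PV=CF/(1+0.0595)^t    t·PV
  1       212.50       200.5663       200.5663
  2       212.50       189.3028       378.6056
  3       212.50       178.6718       536.0154
  4    10,212.50     8,104.5373    32,418.1492
  Σ                  8,673.0782    33,533.3365
Price P = Σ PV = 8,673.0782.
Macaulay duration = Σ(t·PV) / P = 33,533.3365 / 8,673.0782 = 3.86637 half-year periods.
In years: 3.86637 / 2 = 1.93319 years.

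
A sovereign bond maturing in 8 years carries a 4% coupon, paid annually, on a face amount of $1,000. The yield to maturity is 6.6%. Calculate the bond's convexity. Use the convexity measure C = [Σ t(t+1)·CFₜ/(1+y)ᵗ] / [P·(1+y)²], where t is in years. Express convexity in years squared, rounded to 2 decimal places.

51.88

With y = 0.066:
  t   CF        PV=CF/(1+0.066)^t    t·PV        t(t+1)·PV
  1        40.00        37.5235        37.5235          75.0469
  2        40.00        35.2002        70.4005         211.2014
  3        40.00        33.0209        99.0626         396.2503
  4        40.00        30.9764       123.9057         619.5283
  5        40.00        29.0586       145.2928         871.7566
  6        40.00        27.2594       163.5566       1,144.8960
  7        40.00        25.5717       179.0019       1,432.0151
  8     1,040.00       623.6999     4,989.5995      44,906.3956
  Σ                    842.3106     5,808.3429      49,657.0903
P = 842.3106.
Convexity = Σ t(t+1)·PV / [P·(1+y)²] = 49,657.0903 / (842.3106 × 1.136356) = 51.87936.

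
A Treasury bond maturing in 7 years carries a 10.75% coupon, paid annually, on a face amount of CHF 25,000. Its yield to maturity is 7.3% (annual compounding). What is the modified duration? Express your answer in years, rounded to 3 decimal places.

Periodic yield y = 0.073. First find Macaulay duration:
  t   CF        PV=CF/(1+0.073)^t    t·PV
  1     2,687.50     2,504.6598     2,504.6598
  2     2,687.50     2,334.2589     4,668.5179
  3     2,687.50     2,175.4510     6,526.3530
  4     2,687.50     2,027.4474     8,109.7894
  5     2,687.50     1,889.5129     9,447.5645
  6     2,687.50     1,760.9626    10,565.7758
  7    27,687.50    16,907.7450   118,354.2152
  Σ                 29,600.0377   160,176.8756
P = 29,600.0377; Macaulay duration = 160,176.8756 / 29,600.0377 = 5.41137 years.
Modified duration = D_Mac / (1 + y) = 5.41137 / 1.073 = 5.04322 years.

5.043 years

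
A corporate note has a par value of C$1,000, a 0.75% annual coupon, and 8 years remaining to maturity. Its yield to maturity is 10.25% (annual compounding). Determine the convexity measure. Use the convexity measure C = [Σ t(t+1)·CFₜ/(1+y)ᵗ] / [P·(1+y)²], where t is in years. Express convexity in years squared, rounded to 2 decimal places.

56.16

With y = 0.1025:
  t   CF        PV=CF/(1+0.1025)^t    t·PV        t(t+1)·PV
  1         7.50         6.8027         6.8027          13.6054
  2         7.50         6.1703        12.3405          37.0216
  3         7.50         5.5966        16.7898          67.1594
  4         7.50         5.0763        20.3052         101.5259
  5         7.50         4.6043        23.0217         138.1305
  6         7.50         4.1763        25.0577         175.4038
  7         7.50         3.7880        26.5161         212.1285
  8     1,007.50       461.5474     3,692.3789      33,231.4098
  Σ                    497.7619     3,823.2127      33,976.3850
P = 497.7619.
Convexity = Σ t(t+1)·PV / [P·(1+y)²] = 33,976.3850 / (497.7619 × 1.215506) = 56.15628.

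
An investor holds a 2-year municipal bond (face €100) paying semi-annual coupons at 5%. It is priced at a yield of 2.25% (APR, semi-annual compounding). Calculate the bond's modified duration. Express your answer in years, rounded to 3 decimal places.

Periodic yield y = 0.01125. First find Macaulay duration:
  t   CF        PV=CF/(1+0.01125)^t    t·PV
  1         2.50         2.4722         2.4722
  2         2.50         2.4447         4.8894
  3         2.50         2.4175         7.2525
  4       102.50        98.0144       392.0575
  Σ                    105.3487       406.6715
P = 105.3487; Macaulay duration = 406.6715 / 105.3487 = 3.86024 half-year periods = 1.93012 years.
Modified duration = D_Mac / (1 + y) = 1.93012 / 1.01125 = 1.90865 years.

1.909 years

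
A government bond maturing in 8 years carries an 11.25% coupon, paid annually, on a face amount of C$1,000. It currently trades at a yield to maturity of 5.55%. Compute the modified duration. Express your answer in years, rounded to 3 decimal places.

5.706 years

Periodic yield y = 0.0555. First find Macaulay duration:
  t   CF        PV=CF/(1+0.0555)^t    t·PV
  1       112.50       106.5846       106.5846
  2       112.50       100.9802       201.9603
  3       112.50        95.6704       287.0113
  4       112.50        90.6399       362.5597
  5       112.50        85.8739       429.3696
  6       112.50        81.3585       488.1512
  7       112.50        77.0806       539.5639
  8     1,112.50       722.1611     5,777.2892
  Σ                  1,360.3493     8,192.4899
P = 1,360.3493; Macaulay duration = 8,192.4899 / 1,360.3493 = 6.02234 years.
Modified duration = D_Mac / (1 + y) = 6.02234 / 1.0555 = 5.70568 years.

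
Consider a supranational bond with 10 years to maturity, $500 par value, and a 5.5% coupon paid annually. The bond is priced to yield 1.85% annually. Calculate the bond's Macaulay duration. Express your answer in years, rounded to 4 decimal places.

8.2592 years

Periodic yield y = 0.0185. Discount each cash flow and weight by its year:
  t   CF        PV=CF/(1+0.0185)^t    t·PV
  1        27.50        27.0005        27.0005
  2        27.50        26.5101        53.0201
  3        27.50        26.0285        78.0856
  4        27.50        25.5557       102.2230
  5        27.50        25.0916       125.4578
  6        27.50        24.6358       147.8147
  7        27.50        24.1883       169.3181
  8        27.50        23.7490       189.9916
  9        27.50        23.3176       209.8582
  10      527.50       439.1492     4,391.4924
  Σ                    665.2262     5,494.2619
Price P = Σ PV = 665.2262.
Macaulay duration = Σ(t·PV) / P = 5,494.2619 / 665.2262 = 8.25924 years.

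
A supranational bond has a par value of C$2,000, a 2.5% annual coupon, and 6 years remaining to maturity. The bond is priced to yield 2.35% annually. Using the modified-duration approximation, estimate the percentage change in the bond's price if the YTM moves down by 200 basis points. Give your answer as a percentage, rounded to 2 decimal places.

+11.04%

Periodic yield y = 0.0235. Modified duration first:
  t   CF        PV=CF/(1+0.0235)^t    t·PV
  1        50.00        48.8520        48.8520
  2        50.00        47.7303        95.4606
  3        50.00        46.6344       139.9032
  4        50.00        45.5637       182.2546
  5        50.00        44.5175       222.5875
  6     2,050.00     1,783.3097    10,699.8584
  Σ                  2,016.6076    11,388.9164
P = 2,016.6076; D_Mac = 5.64756 yrs; D_mod = 5.64756/(1+0.0235) = 5.51789 yrs.
ΔP/P ≈ -D_mod · Δy = -5.51789 × (-0.02) = +0.110358 = +11.0358%.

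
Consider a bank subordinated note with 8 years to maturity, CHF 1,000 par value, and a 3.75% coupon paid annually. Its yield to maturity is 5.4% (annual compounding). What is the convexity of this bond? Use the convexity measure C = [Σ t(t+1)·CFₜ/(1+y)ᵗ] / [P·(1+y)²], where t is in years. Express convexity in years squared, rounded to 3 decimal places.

With y = 0.054:
  t   CF        PV=CF/(1+0.054)^t    t·PV        t(t+1)·PV
  1        37.50        35.5787        35.5787          71.1575
  2        37.50        33.7559        67.5119         202.5356
  3        37.50        32.0265        96.0795         384.3180
  4        37.50        30.3857       121.5427         607.7134
  5        37.50        28.8289       144.1445         864.8673
  6        37.50        27.3519       164.1114       1,148.7801
  7        37.50        25.9506       181.6540       1,453.2322
  8     1,037.50       681.1821     5,449.4567      49,045.1102
  Σ                    895.0603     6,260.0795      53,777.7142
P = 895.0603.
Convexity = Σ t(t+1)·PV / [P·(1+y)²] = 53,777.7142 / (895.0603 × 1.110916) = 54.08400.

54.084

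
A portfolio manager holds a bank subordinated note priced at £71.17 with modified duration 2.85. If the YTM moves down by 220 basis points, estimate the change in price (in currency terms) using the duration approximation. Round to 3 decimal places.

Duration approximation: ΔP/P ≈ -D_mod · Δy = -2.85 × (-0.022) = +0.062700.
ΔP ≈ 71.17 × (+0.062700) = +4.462359.

+£4.462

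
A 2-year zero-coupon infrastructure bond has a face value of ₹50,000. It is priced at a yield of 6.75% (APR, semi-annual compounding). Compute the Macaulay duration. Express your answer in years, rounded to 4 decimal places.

A zero-coupon bond has a single cash flow at maturity, so its Macaulay duration equals its maturity: 2 years.
(Equivalently: 4 semi-annual periods ÷ 2 = 2 years.)

2.0000 years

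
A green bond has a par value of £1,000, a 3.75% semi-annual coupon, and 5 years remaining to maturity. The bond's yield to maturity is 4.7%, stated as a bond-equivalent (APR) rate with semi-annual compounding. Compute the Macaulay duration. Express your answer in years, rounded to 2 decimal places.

4.60 years

Periodic yield y = 0.0235. Discount each cash flow and weight by its period:
  t   CF        PV=CF/(1+0.0235)^t    t·PV
  1        18.75        18.3195        18.3195
  2        18.75        17.8989        35.7977
  3        18.75        17.4879        52.4637
  4        18.75        17.0864        68.3455
  5        18.75        16.6941        83.4703
  6        18.75        16.3108        97.8646
  7        18.75        15.9363       111.5538
  8        18.75        15.5704       124.5628
  9        18.75        15.2129       136.9157
  10    1,018.75       807.5867     8,075.8669
  Σ                    958.1036     8,805.1605
Price P = Σ PV = 958.1036.
Macaulay duration = Σ(t·PV) / P = 8,805.1605 / 958.1036 = 9.19020 half-year periods.
In years: 9.19020 / 2 = 4.59510 years.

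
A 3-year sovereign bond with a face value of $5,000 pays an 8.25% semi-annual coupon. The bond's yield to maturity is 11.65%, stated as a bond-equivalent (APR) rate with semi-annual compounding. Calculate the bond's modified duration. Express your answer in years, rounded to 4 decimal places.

2.5545 years

Periodic yield y = 0.05825. First find Macaulay duration:
  t   CF        PV=CF/(1+0.05825)^t    t·PV
  1       206.25       194.8972       194.8972
  2       206.25       184.1694       368.3387
  3       206.25       174.0320       522.0960
  4       206.25       164.4526       657.8106
  5       206.25       155.4006       777.0028
  6     5,206.25     3,706.7676    22,240.6055
  Σ                  4,579.7194    24,760.7508
P = 4,579.7194; Macaulay duration = 24,760.7508 / 4,579.7194 = 5.40661 half-year periods = 2.70330 years.
Modified duration = D_Mac / (1 + y) = 2.70330 / 1.05825 = 2.55450 years.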